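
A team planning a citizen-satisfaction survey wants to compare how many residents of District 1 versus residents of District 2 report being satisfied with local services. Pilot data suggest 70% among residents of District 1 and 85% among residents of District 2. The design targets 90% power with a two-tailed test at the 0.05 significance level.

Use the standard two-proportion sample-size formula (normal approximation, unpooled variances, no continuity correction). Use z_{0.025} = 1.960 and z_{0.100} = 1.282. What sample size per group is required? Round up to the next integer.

n = 158 per group

n = (z_{α/2} + z_β)² · [p₁(1−p₁) + p₂(1−p₂)] / (p₁ − p₂)²
  = (1.960 + 1.282)² · (0.70·0.30 + 0.85·0.15) / (-0.15)²
  = (3.242)² · (0.2100 + 0.1275) / 0.0225
  = 10.5106 · 0.3375 / 0.0225
  = 157.66
Round up → n = 158 per group.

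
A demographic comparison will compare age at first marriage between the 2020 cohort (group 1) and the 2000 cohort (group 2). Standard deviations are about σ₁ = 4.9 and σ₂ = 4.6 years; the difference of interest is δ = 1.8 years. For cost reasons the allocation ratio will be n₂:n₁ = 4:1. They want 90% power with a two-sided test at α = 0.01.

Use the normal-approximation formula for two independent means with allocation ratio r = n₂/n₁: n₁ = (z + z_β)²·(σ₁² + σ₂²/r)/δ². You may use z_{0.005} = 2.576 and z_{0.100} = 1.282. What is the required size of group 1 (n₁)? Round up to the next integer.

n₁ = (z_{α/2} + z_β)² · (σ₁² + σ₂²/r) / δ²
   = (2.576 + 1.282)² · (4.9² + 4.6²/4) / 1.8²
   = 14.8842 · (24.01 + 5.29) / 3.24
   = 14.8842 · 29.3 / 3.24
   = 134.60
Round up → n₁ = 135; n₂ = r·n₁ = 4 × 135 = 540.

n₁ = 135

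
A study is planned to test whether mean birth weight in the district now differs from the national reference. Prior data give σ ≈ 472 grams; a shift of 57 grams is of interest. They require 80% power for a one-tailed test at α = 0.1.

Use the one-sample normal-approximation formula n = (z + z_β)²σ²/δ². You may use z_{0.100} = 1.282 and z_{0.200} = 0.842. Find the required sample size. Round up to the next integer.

n = (z_α + z_β)² · σ² / δ²
  = (1.282 + 0.842)² · 472² / 57²
  = 4.5114 · 222784 / 3249
  = 309.35
Round up → n = 310.

n = 310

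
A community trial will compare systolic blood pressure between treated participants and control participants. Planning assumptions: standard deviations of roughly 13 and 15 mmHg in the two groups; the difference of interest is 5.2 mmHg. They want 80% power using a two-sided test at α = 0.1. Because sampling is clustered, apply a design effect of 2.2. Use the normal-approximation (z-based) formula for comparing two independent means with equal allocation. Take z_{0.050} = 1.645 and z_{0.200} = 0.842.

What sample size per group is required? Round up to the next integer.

n = 199 per group

n = (z_{α/2} + z_β)² · (σ₁² + σ₂²) / δ²
  = (1.645 + 0.842)² · (13² + 15² = 394) / 5.2²
  = 6.1852 · 394 / 27.04
  = 90.12
Design effect: 2.2 × 90.12 = 198.27.
Round up → n = 199 per group.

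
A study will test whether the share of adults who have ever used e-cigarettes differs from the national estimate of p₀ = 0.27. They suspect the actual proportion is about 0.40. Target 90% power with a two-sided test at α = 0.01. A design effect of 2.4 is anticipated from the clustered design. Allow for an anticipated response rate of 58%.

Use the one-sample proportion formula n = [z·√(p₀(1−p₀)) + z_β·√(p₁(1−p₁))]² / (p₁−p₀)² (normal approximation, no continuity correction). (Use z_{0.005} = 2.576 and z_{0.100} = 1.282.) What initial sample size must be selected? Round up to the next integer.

n = 769

n = [z_{α/2}·√(p₀q₀) + z_β·√(p₁q₁)]² / (p₁ − p₀)²
  = [2.576·√(0.27·0.73) + 1.282·√(0.40·0.60)]² / (0.13)²
  = [2.576·0.4440 + 1.282·0.4899]² / 0.0169
  = [1.7717]² / 0.0169
  = 185.73
Design effect: 2.4 × 185.73 = 445.76.
Adjust for 58% response: 445.76 / 0.58 = 768.55.
Round up → n = 769.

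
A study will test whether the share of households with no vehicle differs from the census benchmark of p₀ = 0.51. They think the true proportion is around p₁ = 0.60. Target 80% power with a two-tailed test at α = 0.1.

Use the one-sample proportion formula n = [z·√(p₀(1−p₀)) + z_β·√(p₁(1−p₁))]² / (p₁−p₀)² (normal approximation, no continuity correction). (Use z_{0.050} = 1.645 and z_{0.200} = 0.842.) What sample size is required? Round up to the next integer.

n = 189

n = [z_{α/2}·√(p₀q₀) + z_β·√(p₁q₁)]² / (p₁ − p₀)²
  = [1.645·√(0.51·0.49) + 0.842·√(0.60·0.40)]² / (0.09)²
  = [1.645·0.4999 + 0.842·0.4899]² / 0.0081
  = [1.2348]² / 0.0081
  = 188.25
Round up → n = 189.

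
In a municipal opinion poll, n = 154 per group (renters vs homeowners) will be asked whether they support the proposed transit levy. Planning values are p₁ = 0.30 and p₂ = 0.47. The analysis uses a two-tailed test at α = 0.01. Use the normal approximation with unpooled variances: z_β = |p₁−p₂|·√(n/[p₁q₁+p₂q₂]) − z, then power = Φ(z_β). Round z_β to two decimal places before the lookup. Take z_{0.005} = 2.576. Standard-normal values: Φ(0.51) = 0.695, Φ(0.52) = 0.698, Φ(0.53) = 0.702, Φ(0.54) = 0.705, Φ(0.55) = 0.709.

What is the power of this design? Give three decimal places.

Power ≈ 0.705

z_β = |p₁−p₂|·√(n/[p₁q₁+p₂q₂]) − z_{α/2}
    = 0.17 · √(154/0.4591) − 2.576
    = 0.17 · 18.3150 − 2.576
    = 3.1135 − 2.576 = 0.5375 → 0.54
Power = Φ(0.54) = 0.705.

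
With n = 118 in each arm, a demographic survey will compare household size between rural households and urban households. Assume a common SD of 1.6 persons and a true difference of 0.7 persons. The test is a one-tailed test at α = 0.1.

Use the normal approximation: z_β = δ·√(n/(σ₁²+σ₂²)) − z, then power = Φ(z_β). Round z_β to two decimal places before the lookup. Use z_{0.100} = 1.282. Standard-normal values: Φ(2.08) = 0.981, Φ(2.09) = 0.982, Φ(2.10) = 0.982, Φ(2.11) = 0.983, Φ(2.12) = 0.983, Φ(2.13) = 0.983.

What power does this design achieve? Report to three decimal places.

Power ≈ 0.981

z_β = δ·√(n/(σ₁²+σ₂²)) − z_α
    = 0.7 · √(118/5.12) − 1.282
    = 0.7 · 4.80072 − 1.282
    = 3.3605 − 1.282 = 2.0785 → 2.08
Power = Φ(2.08) = 0.981.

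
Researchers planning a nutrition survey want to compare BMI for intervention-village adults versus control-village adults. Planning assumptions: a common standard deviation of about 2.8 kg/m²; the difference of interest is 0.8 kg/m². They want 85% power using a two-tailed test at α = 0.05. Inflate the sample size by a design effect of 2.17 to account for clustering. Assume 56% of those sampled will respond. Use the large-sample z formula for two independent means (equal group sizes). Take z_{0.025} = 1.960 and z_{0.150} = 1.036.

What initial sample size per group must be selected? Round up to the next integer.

n = 853 per group

n = (z_{α/2} + z_β)² · (σ₁² + σ₂²) / δ²
  = (1.960 + 1.036)² · (2·2.8² = 15.68) / 0.8²
  = 8.9760 · 15.68 / 0.64
  = 219.91
Design effect: 2.17 × 219.91 = 477.21.
Adjust for 56% response: 477.21 / 0.56 = 852.16.
Round up → n = 853 per group.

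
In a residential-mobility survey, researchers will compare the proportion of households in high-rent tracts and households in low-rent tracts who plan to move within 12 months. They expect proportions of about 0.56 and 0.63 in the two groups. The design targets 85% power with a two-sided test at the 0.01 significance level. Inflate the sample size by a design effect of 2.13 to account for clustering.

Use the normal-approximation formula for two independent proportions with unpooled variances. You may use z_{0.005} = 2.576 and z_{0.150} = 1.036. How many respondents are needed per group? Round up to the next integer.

n = (z_{α/2} + z_β)² · [p₁(1−p₁) + p₂(1−p₂)] / (p₁ − p₂)²
  = (2.576 + 1.036)² · (0.56·0.44 + 0.63·0.37) / (-0.07)²
  = (3.612)² · (0.2464 + 0.2331) / 0.0049
  = 13.0465 · 0.4795 / 0.0049
  = 1276.70
Design effect: 2.13 × 1276.70 = 2719.37.
Round up → n = 2720 per group.

n = 2720 per group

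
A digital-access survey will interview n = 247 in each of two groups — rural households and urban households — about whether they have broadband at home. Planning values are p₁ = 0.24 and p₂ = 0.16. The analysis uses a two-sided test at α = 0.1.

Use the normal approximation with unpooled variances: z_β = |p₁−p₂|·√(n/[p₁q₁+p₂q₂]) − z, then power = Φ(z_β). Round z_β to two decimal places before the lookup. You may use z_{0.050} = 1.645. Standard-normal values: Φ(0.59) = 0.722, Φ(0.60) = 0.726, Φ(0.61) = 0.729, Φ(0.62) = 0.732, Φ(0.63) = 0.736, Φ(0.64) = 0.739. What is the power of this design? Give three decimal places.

z_β = |p₁−p₂|·√(n/[p₁q₁+p₂q₂]) − z_{α/2}
    = 0.08 · √(247/0.3168) − 1.645
    = 0.08 · 27.9226 − 1.645
    = 2.2338 − 1.645 = 0.5888 → 0.59
Power = Φ(0.59) = 0.722.

Power ≈ 0.722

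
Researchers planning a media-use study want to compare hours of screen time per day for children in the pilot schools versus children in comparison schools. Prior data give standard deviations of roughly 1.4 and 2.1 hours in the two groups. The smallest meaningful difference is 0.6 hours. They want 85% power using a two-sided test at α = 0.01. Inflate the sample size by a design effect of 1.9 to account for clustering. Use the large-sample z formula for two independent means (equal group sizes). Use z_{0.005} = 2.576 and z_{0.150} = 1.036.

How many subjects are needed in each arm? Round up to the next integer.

n = 439 per group

n = (z_{α/2} + z_β)² · (σ₁² + σ₂²) / δ²
  = (2.576 + 1.036)² · (1.4² + 2.1² = 6.37) / 0.6²
  = 13.0465 · 6.37 / 0.36
  = 230.85
Design effect: 1.9 × 230.85 = 438.62.
Round up → n = 439 per group.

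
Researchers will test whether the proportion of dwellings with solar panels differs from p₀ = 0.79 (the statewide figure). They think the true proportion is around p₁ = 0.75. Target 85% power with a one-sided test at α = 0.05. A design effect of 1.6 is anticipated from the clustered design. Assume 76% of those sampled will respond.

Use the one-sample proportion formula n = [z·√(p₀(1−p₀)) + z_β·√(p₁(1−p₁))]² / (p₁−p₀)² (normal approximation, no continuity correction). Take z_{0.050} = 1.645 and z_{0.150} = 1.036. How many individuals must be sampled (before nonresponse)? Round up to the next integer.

n = [z_α·√(p₀q₀) + z_β·√(p₁q₁)]² / (p₁ − p₀)²
  = [1.645·√(0.79·0.21) + 1.036·√(0.75·0.25)]² / (-0.04)²
  = [1.645·0.4073 + 1.036·0.4330]² / 0.0016
  = [1.1186]² / 0.0016
  = 782.07
Design effect: 1.6 × 782.07 = 1251.32.
Adjust for 76% response: 1251.32 / 0.76 = 1646.47.
Round up → n = 1647.

n = 1647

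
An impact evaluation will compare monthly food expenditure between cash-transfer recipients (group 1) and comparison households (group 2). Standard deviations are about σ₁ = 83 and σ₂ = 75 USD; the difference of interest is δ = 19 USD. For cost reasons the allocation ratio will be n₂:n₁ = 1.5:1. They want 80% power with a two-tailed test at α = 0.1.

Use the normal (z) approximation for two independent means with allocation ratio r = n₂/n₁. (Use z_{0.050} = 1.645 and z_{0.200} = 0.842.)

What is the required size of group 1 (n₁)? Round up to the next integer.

n₁ = (z_{α/2} + z_β)² · (σ₁² + σ₂²/r) / δ²
   = (1.645 + 0.842)² · (83² + 75²/1.5) / 19²
   = 6.1852 · (6889 + 3750) / 361
   = 6.1852 · 10639 / 361
   = 182.28
Round up → n₁ = 183; n₂ = r·n₁ = 1.5 × 183 = 275.

n₁ = 183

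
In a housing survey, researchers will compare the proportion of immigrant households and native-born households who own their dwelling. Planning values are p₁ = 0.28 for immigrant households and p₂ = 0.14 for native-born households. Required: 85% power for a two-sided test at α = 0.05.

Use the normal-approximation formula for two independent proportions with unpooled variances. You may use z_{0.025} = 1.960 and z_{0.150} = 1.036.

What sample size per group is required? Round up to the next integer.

n = 148 per group

n = (z_{α/2} + z_β)² · [p₁(1−p₁) + p₂(1−p₂)] / (p₁ − p₂)²
  = (1.960 + 1.036)² · (0.28·0.72 + 0.14·0.86) / (0.14)²
  = (2.996)² · (0.2016 + 0.1204) / 0.0196
  = 8.9760 · 0.3220 / 0.0196
  = 147.46
Round up → n = 148 per group.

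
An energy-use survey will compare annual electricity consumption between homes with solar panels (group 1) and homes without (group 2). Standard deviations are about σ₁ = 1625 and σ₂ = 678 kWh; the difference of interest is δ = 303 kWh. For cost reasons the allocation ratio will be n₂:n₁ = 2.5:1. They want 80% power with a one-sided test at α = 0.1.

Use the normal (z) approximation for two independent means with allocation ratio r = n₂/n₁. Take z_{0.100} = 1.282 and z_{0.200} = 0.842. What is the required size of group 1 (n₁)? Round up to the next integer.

n₁ = 139

n₁ = (z_α + z_β)² · (σ₁² + σ₂²/r) / δ²
   = (1.282 + 0.842)² · (1625² + 678²/2.5) / 303²
   = 4.5114 · (2640625 + 183873.6) / 91809
   = 4.5114 · 2824498.6 / 91809
   = 138.79
Round up → n₁ = 139; n₂ = r·n₁ = 2.5 × 139 = 348.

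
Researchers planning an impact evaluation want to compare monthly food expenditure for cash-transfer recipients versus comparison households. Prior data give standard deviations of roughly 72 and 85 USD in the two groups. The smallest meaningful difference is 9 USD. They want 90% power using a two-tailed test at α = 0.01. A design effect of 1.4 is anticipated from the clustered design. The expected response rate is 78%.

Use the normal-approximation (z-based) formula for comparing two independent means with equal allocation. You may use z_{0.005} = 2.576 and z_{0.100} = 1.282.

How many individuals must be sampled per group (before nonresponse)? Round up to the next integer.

n = 4093 per group

n = (z_{α/2} + z_β)² · (σ₁² + σ₂²) / δ²
  = (2.576 + 1.282)² · (72² + 85² = 12409) / 9²
  = 14.8842 · 12409 / 81
  = 2280.22
Design effect: 1.4 × 2280.22 = 3192.30.
Adjust for 78% response: 3192.30 / 0.78 = 4092.70.
Round up → n = 4093 per group.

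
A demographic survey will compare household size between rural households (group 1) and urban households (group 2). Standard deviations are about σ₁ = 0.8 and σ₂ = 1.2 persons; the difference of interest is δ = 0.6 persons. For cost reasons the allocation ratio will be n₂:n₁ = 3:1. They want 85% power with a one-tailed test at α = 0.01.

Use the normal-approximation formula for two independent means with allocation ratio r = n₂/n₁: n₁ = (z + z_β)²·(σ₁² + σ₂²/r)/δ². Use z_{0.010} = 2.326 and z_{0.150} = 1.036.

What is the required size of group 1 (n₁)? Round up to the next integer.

n₁ = 36

n₁ = (z_α + z_β)² · (σ₁² + σ₂²/r) / δ²
   = (2.326 + 1.036)² · (0.8² + 1.2²/3) / 0.6²
   = 11.3030 · (0.64 + 0.48) / 0.36
   = 11.3030 · 1.12 / 0.36
   = 35.17
Round up → n₁ = 36; n₂ = r·n₁ = 3 × 36 = 108.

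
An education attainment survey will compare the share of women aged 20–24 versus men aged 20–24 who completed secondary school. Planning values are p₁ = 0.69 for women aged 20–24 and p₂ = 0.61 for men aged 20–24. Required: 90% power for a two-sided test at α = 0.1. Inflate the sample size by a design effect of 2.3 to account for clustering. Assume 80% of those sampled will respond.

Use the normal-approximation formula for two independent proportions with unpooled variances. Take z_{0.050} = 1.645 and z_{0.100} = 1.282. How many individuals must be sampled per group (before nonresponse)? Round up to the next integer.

n = (z_{α/2} + z_β)² · [p₁(1−p₁) + p₂(1−p₂)] / (p₁ − p₂)²
  = (1.645 + 1.282)² · (0.69·0.31 + 0.61·0.39) / (0.08)²
  = (2.927)² · (0.2139 + 0.2379) / 0.0064
  = 8.5673 · 0.4518 / 0.0064
  = 604.80
Design effect: 2.3 × 604.80 = 1391.04.
Adjust for 80% response: 1391.04 / 0.80 = 1738.80.
Round up → n = 1739 per group.

n = 1739 per group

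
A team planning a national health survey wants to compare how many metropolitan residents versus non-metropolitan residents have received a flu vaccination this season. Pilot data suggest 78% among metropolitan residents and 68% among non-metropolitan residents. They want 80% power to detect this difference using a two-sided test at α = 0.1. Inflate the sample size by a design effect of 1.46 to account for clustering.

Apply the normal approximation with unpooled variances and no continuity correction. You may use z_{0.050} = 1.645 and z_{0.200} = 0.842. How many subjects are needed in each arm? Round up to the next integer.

n = 352 per group

n = (z_{α/2} + z_β)² · [p₁(1−p₁) + p₂(1−p₂)] / (p₁ − p₂)²
  = (1.645 + 0.842)² · (0.78·0.22 + 0.68·0.32) / (0.10)²
  = (2.487)² · (0.1716 + 0.2176) / 0.0100
  = 6.1852 · 0.3892 / 0.0100
  = 240.73
Design effect: 1.46 × 240.73 = 351.46.
Round up → n = 352 per group.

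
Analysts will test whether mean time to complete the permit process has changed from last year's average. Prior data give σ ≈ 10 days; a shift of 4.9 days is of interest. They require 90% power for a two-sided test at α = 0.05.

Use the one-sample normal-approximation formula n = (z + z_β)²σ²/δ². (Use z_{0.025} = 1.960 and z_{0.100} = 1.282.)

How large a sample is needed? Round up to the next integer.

n = 44

n = (z_{α/2} + z_β)² · σ² / δ²
  = (1.960 + 1.282)² · 10² / 4.9²
  = 10.5106 · 100 / 24.01
  = 43.78
Round up → n = 44.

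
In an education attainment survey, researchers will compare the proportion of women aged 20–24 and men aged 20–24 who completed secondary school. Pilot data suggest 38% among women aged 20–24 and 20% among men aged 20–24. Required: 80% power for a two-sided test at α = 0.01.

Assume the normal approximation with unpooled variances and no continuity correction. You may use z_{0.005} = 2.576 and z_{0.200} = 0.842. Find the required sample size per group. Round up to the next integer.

n = 143 per group

n = (z_{α/2} + z_β)² · [p₁(1−p₁) + p₂(1−p₂)] / (p₁ − p₂)²
  = (2.576 + 0.842)² · (0.38·0.62 + 0.20·0.80) / (0.18)²
  = (3.418)² · (0.2356 + 0.1600) / 0.0324
  = 11.6827 · 0.3956 / 0.0324
  = 142.64
Round up → n = 143 per group.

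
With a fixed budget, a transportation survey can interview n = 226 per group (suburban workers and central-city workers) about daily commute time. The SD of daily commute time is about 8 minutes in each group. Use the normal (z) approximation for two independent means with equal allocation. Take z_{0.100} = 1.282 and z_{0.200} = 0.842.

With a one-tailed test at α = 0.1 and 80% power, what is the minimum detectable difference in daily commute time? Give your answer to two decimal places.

Minimum detectable difference ≈ 1.60 minutes

δ = (z_α + z_β) · √((σ₁²+σ₂²)/n)
  = (1.282 + 0.842) · √(128/226)
  = 2.124 · √0.56637
  = 2.124 · 0.7526
  = 1.5985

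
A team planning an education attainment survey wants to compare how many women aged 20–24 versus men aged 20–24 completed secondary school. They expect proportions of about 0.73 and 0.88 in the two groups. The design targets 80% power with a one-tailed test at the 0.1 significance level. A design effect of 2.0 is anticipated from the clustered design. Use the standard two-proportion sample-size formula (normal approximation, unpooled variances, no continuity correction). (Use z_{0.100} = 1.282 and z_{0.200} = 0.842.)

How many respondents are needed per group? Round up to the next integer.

n = (z_α + z_β)² · [p₁(1−p₁) + p₂(1−p₂)] / (p₁ − p₂)²
  = (1.282 + 0.842)² · (0.73·0.27 + 0.88·0.12) / (-0.15)²
  = (2.124)² · (0.1971 + 0.1056) / 0.0225
  = 4.5114 · 0.3027 / 0.0225
  = 60.69
Design effect: 2.0 × 60.69 = 121.39.
Round up → n = 122 per group.

n = 122 per group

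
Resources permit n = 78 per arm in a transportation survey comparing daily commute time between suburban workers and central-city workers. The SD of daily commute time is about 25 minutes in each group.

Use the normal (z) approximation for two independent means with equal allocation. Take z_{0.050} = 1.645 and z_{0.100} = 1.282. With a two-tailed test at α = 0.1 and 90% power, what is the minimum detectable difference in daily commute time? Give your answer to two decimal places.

δ = (z_{α/2} + z_β) · √((σ₁²+σ₂²)/n)
  = (1.645 + 1.282) · √(1250/78)
  = 2.927 · √16.0256
  = 2.927 · 4.0032
  = 11.7174

Minimum detectable difference ≈ 11.72 minutes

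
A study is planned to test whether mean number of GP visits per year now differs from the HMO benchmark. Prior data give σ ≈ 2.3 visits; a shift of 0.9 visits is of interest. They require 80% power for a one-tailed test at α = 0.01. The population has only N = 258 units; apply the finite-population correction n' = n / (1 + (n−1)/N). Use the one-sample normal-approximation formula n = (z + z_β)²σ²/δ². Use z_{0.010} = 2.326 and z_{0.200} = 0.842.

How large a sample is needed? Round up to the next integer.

n = 53

n = (z_α + z_β)² · σ² / δ²
  = (2.326 + 0.842)² · 2.3² / 0.9²
  = 10.0362 · 5.29 / 0.81
  = 65.55
Finite-population correction (N = 258): 65.55 / (1 + (65.55 − 1)/258) = 52.43.
Round up → n = 53.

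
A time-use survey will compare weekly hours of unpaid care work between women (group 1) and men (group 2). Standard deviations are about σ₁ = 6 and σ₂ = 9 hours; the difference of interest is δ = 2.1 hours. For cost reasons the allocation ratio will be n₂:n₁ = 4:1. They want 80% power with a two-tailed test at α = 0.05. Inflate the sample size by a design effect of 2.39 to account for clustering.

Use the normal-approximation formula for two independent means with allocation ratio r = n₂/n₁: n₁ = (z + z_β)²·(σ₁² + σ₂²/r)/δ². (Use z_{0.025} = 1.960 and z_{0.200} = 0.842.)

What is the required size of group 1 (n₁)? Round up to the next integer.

n₁ = 240

n₁ = (z_{α/2} + z_β)² · (σ₁² + σ₂²/r) / δ²
   = (1.960 + 0.842)² · (6² + 9²/4) / 2.1²
   = 7.8512 · (36 + 20.25) / 4.41
   = 7.8512 · 56.25 / 4.41
   = 100.14
Design effect: 2.39 × 100.14 = 239.34.
Round up → n₁ = 240; n₂ = r·n₁ = 4 × 240 = 960.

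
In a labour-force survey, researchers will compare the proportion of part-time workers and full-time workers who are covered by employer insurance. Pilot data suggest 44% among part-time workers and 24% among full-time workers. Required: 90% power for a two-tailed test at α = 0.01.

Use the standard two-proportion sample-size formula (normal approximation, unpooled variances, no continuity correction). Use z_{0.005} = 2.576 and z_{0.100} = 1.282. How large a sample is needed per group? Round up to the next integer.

n = 160 per group

n = (z_{α/2} + z_β)² · [p₁(1−p₁) + p₂(1−p₂)] / (p₁ − p₂)²
  = (2.576 + 1.282)² · (0.44·0.56 + 0.24·0.76) / (0.20)²
  = (3.858)² · (0.2464 + 0.1824) / 0.0400
  = 14.8842 · 0.4288 / 0.0400
  = 159.56
Round up → n = 160 per group.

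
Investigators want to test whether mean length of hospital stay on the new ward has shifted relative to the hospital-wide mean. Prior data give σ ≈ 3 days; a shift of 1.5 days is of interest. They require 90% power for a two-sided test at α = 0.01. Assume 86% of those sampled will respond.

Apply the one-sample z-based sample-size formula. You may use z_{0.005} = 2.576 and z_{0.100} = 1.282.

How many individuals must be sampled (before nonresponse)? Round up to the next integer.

n = 70

n = (z_{α/2} + z_β)² · σ² / δ²
  = (2.576 + 1.282)² · 3² / 1.5²
  = 14.8842 · 9 / 2.25
  = 59.54
Adjust for 86% response: 59.54 / 0.86 = 69.23.
Round up → n = 70.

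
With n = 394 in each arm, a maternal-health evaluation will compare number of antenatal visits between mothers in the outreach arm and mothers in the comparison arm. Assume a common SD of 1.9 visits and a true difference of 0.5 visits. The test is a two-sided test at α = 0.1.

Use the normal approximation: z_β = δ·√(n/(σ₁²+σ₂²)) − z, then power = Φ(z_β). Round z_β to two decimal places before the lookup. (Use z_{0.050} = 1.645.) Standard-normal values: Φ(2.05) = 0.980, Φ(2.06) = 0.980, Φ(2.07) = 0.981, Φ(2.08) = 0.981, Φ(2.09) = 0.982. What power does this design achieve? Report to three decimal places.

Power ≈ 0.980

z_β = δ·√(n/(σ₁²+σ₂²)) − z_{α/2}
    = 0.5 · √(394/7.22) − 1.645
    = 0.5 · 7.38719 − 1.645
    = 3.6936 − 1.645 = 2.0486 → 2.05
Power = Φ(2.05) = 0.980.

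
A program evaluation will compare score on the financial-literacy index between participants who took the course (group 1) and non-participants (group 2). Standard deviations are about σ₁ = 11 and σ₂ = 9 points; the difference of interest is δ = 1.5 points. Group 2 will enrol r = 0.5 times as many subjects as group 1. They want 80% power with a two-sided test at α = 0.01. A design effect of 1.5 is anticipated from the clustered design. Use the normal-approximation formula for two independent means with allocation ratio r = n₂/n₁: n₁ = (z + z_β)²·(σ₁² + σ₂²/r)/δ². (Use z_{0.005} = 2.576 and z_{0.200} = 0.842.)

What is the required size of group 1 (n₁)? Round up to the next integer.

n₁ = 2205

n₁ = (z_{α/2} + z_β)² · (σ₁² + σ₂²/r) / δ²
   = (2.576 + 0.842)² · (11² + 9²/0.5) / 1.5²
   = 11.6827 · (121 + 162) / 2.25
   = 11.6827 · 283 / 2.25
   = 1469.43
Design effect: 1.5 × 1469.43 = 2204.14.
Round up → n₁ = 2205; n₂ = r·n₁ = 0.5 × 2205 = 1103.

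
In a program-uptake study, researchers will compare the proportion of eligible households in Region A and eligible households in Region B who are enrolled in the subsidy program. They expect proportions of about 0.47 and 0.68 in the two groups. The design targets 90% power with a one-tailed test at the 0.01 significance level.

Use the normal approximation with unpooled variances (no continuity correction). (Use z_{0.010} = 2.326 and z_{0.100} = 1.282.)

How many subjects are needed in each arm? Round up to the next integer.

n = (z_α + z_β)² · [p₁(1−p₁) + p₂(1−p₂)] / (p₁ − p₂)²
  = (2.326 + 1.282)² · (0.47·0.53 + 0.68·0.32) / (-0.21)²
  = (3.608)² · (0.2491 + 0.2176) / 0.0441
  = 13.0177 · 0.4667 / 0.0441
  = 137.76
Round up → n = 138 per group.

n = 138 per group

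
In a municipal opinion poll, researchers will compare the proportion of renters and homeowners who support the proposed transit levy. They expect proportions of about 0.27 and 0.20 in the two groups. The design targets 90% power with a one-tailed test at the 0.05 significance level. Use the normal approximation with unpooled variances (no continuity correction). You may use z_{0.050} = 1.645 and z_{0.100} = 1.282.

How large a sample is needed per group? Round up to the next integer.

n = 625 per group

n = (z_α + z_β)² · [p₁(1−p₁) + p₂(1−p₂)] / (p₁ − p₂)²
  = (1.645 + 1.282)² · (0.27·0.73 + 0.20·0.80) / (0.07)²
  = (2.927)² · (0.1971 + 0.1600) / 0.0049
  = 8.5673 · 0.3571 / 0.0049
  = 624.37
Round up → n = 625 per group.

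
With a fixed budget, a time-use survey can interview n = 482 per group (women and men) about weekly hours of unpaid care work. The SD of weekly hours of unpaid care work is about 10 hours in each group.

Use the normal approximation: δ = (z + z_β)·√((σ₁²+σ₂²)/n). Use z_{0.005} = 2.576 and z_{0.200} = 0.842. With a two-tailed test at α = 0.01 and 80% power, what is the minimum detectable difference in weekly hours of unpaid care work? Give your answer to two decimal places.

δ = (z_{α/2} + z_β) · √((σ₁²+σ₂²)/n)
  = (2.576 + 0.842) · √(200/482)
  = 3.418 · √0.41494
  = 3.418 · 0.6442
  = 2.2017

Minimum detectable difference ≈ 2.20 hours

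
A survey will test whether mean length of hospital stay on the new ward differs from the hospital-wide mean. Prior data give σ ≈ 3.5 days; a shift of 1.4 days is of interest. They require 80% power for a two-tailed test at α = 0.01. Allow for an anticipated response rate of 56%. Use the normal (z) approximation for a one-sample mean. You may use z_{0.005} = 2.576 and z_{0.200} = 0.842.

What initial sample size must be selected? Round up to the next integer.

n = 131

n = (z_{α/2} + z_β)² · σ² / δ²
  = (2.576 + 0.842)² · 3.5² / 1.4²
  = 11.6827 · 12.25 / 1.96
  = 73.02
Adjust for 56% response: 73.02 / 0.56 = 130.39.
Round up → n = 131.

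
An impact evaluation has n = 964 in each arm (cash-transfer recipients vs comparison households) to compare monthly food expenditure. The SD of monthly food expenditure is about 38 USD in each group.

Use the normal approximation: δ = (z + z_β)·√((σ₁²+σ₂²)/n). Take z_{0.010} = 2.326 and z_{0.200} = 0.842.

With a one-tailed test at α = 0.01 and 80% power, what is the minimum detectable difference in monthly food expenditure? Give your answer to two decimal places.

Minimum detectable difference ≈ 5.48 USD

δ = (z_α + z_β) · √((σ₁²+σ₂²)/n)
  = (2.326 + 0.842) · √(2888/964)
  = 3.168 · √2.9959
  = 3.168 · 1.7309
  = 5.4833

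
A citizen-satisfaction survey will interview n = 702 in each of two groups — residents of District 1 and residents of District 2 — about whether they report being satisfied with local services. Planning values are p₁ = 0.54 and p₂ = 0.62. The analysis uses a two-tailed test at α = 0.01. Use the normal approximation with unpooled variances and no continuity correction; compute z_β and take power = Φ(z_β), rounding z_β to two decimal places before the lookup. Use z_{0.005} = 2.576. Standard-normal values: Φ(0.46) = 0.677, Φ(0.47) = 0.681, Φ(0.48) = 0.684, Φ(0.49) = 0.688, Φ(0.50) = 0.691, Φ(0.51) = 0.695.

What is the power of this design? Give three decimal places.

Power ≈ 0.681

z_β = |p₁−p₂|·√(n/[p₁q₁+p₂q₂]) − z_{α/2}
    = 0.08 · √(702/0.4840) − 2.576
    = 0.08 · 38.0843 − 2.576
    = 3.0467 − 2.576 = 0.4707 → 0.47
Power = Φ(0.47) = 0.681.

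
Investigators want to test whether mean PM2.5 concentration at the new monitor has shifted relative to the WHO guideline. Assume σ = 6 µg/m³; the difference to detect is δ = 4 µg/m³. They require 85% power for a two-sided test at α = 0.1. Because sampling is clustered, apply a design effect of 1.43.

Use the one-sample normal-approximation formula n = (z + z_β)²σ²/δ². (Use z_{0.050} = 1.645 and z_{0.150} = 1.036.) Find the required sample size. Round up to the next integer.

n = (z_{α/2} + z_β)² · σ² / δ²
  = (1.645 + 1.036)² · 6² / 4²
  = 7.1878 · 36 / 16
  = 16.17
Design effect: 1.43 × 16.17 = 23.13.
Round up → n = 24.

n = 24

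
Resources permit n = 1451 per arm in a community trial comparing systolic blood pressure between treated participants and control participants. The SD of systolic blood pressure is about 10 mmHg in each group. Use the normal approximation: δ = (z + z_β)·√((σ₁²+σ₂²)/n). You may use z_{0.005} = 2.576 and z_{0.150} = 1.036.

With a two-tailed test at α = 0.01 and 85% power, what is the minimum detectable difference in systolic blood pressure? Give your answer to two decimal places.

δ = (z_{α/2} + z_β) · √((σ₁²+σ₂²)/n)
  = (2.576 + 1.036) · √(200/1451)
  = 3.612 · √0.13784
  = 3.612 · 0.3713
  = 1.3410

Minimum detectable difference ≈ 1.34 mmHg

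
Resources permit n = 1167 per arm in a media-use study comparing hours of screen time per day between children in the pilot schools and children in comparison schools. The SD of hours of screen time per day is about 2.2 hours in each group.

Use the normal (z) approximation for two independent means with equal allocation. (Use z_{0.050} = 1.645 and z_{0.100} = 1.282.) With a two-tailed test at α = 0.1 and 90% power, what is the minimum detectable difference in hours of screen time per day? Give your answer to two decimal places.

δ = (z_{α/2} + z_β) · √((σ₁²+σ₂²)/n)
  = (1.645 + 1.282) · √(9.68/1167)
  = 2.927 · √0.00829
  = 2.927 · 0.0911
  = 0.2666

Minimum detectable difference ≈ 0.27 hours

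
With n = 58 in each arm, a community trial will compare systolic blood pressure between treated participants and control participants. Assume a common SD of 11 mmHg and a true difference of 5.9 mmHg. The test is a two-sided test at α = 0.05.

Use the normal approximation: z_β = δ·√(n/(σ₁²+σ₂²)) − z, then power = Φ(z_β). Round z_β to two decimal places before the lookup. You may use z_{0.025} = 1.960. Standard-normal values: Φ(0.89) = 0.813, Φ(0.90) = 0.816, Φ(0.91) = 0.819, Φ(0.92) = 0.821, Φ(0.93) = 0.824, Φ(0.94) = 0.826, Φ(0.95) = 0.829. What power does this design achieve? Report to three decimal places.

Power ≈ 0.824

z_β = δ·√(n/(σ₁²+σ₂²)) − z_{α/2}
    = 5.9 · √(58/242) − 1.960
    = 5.9 · 0.48956 − 1.960
    = 2.8884 − 1.960 = 0.9284 → 0.93
Power = Φ(0.93) = 0.824.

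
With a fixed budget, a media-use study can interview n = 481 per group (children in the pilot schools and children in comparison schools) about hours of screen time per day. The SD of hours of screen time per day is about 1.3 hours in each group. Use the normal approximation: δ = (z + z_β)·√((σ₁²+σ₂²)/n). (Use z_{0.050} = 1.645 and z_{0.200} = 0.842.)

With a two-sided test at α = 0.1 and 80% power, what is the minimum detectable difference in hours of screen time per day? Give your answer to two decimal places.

Minimum detectable difference ≈ 0.21 hours

δ = (z_{α/2} + z_β) · √((σ₁²+σ₂²)/n)
  = (1.645 + 0.842) · √(3.38/481)
  = 2.487 · √0.00703
  = 2.487 · 0.0838
  = 0.2085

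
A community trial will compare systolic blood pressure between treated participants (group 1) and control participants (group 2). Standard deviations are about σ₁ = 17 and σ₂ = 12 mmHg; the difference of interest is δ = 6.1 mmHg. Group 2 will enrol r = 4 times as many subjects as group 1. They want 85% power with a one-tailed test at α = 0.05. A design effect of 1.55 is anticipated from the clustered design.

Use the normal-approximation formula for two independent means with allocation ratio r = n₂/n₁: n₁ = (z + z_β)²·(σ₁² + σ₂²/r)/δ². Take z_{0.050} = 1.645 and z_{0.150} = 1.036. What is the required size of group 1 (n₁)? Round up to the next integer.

n₁ = 98

n₁ = (z_α + z_β)² · (σ₁² + σ₂²/r) / δ²
   = (1.645 + 1.036)² · (17² + 12²/4) / 6.1²
   = 7.1878 · (289 + 36) / 37.21
   = 7.1878 · 325 / 37.21
   = 62.78
Design effect: 1.55 × 62.78 = 97.31.
Round up → n₁ = 98; n₂ = r·n₁ = 4 × 98 = 392.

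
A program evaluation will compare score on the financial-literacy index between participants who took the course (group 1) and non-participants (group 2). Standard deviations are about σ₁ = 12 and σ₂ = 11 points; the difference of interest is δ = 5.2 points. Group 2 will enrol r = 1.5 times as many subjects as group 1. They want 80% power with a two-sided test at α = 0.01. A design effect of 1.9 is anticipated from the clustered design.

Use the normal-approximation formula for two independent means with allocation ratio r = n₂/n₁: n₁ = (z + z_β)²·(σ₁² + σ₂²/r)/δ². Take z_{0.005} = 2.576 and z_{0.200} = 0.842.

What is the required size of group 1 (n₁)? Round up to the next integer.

n₁ = 185

n₁ = (z_{α/2} + z_β)² · (σ₁² + σ₂²/r) / δ²
   = (2.576 + 0.842)² · (12² + 11²/1.5) / 5.2²
   = 11.6827 · (144 + 80.6667) / 27.04
   = 11.6827 · 224.6667 / 27.04
   = 97.07
Design effect: 1.9 × 97.07 = 184.43.
Round up → n₁ = 185; n₂ = r·n₁ = 1.5 × 185 = 278.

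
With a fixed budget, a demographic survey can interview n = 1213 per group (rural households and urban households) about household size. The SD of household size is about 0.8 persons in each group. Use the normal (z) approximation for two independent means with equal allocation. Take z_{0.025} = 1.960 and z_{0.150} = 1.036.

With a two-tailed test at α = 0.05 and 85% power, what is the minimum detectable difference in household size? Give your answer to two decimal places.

δ = (z_{α/2} + z_β) · √((σ₁²+σ₂²)/n)
  = (1.960 + 1.036) · √(1.28/1213)
  = 2.996 · √0.00106
  = 2.996 · 0.0325
  = 0.0973

Minimum detectable difference ≈ 0.10 persons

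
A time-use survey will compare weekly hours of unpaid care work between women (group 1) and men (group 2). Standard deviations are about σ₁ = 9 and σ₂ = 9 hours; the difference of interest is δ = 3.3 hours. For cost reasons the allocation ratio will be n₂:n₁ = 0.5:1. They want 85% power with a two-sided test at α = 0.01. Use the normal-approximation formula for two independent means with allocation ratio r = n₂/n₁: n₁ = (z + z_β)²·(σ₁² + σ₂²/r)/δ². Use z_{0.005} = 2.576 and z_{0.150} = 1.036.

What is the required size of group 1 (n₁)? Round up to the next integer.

n₁ = (z_{α/2} + z_β)² · (σ₁² + σ₂²/r) / δ²
   = (2.576 + 1.036)² · (9² + 9²/0.5) / 3.3²
   = 13.0465 · (81 + 162) / 10.89
   = 13.0465 · 243 / 10.89
   = 291.12
Round up → n₁ = 292; n₂ = r·n₁ = 0.5 × 292 = 146.

n₁ = 292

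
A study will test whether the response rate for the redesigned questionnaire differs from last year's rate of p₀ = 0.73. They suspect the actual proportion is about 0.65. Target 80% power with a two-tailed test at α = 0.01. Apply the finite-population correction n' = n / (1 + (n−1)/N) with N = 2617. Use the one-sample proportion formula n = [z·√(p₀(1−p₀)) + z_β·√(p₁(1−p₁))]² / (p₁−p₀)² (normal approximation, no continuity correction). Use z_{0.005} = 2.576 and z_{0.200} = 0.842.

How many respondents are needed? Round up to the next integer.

n = [z_{α/2}·√(p₀q₀) + z_β·√(p₁q₁)]² / (p₁ − p₀)²
  = [2.576·√(0.73·0.27) + 0.842·√(0.65·0.35)]² / (-0.08)²
  = [2.576·0.4440 + 0.842·0.4770]² / 0.0064
  = [1.5452]² / 0.0064
  = 373.09
Finite-population correction (N = 2617): 373.09 / (1 + (373.09 − 1)/2617) = 326.65.
Round up → n = 327.

n = 327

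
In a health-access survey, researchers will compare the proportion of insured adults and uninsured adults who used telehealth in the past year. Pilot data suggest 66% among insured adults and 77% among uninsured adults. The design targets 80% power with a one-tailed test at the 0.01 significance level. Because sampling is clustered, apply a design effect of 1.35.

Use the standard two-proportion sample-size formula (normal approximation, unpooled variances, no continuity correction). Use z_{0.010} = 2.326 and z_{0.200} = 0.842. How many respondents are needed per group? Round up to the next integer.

n = 450 per group

n = (z_α + z_β)² · [p₁(1−p₁) + p₂(1−p₂)] / (p₁ − p₂)²
  = (2.326 + 0.842)² · (0.66·0.34 + 0.77·0.23) / (-0.11)²
  = (3.168)² · (0.2244 + 0.1771) / 0.0121
  = 10.0362 · 0.4015 / 0.0121
  = 333.02
Design effect: 1.35 × 333.02 = 449.58.
Round up → n = 450 per group.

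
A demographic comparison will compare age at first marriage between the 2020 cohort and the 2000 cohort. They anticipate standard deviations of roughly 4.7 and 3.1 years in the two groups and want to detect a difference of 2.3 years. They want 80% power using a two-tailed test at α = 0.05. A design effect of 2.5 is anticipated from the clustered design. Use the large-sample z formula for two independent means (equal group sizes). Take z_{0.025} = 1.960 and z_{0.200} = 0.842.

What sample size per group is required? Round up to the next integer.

n = (z_{α/2} + z_β)² · (σ₁² + σ₂²) / δ²
  = (1.960 + 0.842)² · (4.7² + 3.1² = 31.7) / 2.3²
  = 7.8512 · 31.7 / 5.29
  = 47.05
Design effect: 2.5 × 47.05 = 117.62.
Round up → n = 118 per group.

n = 118 per group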